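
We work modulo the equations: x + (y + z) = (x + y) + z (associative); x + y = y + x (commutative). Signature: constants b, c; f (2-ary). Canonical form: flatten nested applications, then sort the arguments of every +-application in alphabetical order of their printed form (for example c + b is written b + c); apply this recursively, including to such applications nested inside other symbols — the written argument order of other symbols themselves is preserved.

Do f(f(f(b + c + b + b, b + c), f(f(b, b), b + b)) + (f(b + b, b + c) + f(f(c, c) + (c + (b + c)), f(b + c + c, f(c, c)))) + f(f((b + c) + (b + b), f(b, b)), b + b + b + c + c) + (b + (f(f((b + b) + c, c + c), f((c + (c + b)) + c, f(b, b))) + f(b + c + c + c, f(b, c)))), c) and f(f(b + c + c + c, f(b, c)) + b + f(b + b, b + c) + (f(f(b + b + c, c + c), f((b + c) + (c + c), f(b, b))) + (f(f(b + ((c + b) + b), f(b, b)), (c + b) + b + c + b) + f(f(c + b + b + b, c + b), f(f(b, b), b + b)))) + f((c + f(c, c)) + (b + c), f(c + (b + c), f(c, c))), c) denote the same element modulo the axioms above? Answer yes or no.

Answer: yes — both canonical forms are f(b + f(b + b, b + c) + f(b + c + c + c, f(b, c)) + f(b + c + c + f(c, c), f(b + c + c, f(c, c))) + f(f(b + b + b + c, b + c), f(f(b, b), b + b)) + f(f(b + b + b + c, f(b, b)), b + b + b + c + c) + f(f(b + b + c, c + c), f(b + c + c + c, f(b, b))), c)

Derivation:
Left:  f(f(f(b + c + b + b, b + c), f(f(b, b), b + b)) + (f(b + b, b + c) + f(f(c, c) + (c + (b + c)), f(b + c + c, f(c, c)))) + f(f((b + c) + (b + b), f(b, b)), b + b + b + c + c) + (b + (f(f((b + b) + c, c + c), f((c + (c + b)) + c, f(b, b))) + f(b + c + c + c, f(b, c)))), c)
  Work inside:  f(f(b + c + b + b, b + c), f(f(b, b), b + b)) + (f(b + b, b + c) + f(f(c, c) + (c + (b + c)), f(b + c + c, f(c, c)))) + f(f((b + c) + (b + b), f(b, b)), b + b + b + c + c) + (b + (f(f((b + b) + c, c + c), f((c + (c + b)) + c, f(b, b))) + f(b + c + c + c, f(b, c))))
  Merge nested applications:  f(f(b + c + b + b, b + c), f(f(b, b), b + b)) + f(b + b, b + c) + f(f(c, c) + (c + (b + c)), f(b + c + c, f(c, c))) + f(f((b + c) + (b + b), f(b, b)), b + b + b + c + c) + b + f(f((b + b) + c, c + c), f((c + (c + b)) + c, f(b, b))) + f(b + c + c + c, f(b, c))
  Canonicalize subterm:  f(f(b + c + b + b, b + c), f(f(b, b), b + b))  →  f(f(b + b + b + c, b + c), f(f(b, b), b + b))
  Simplify inside:  f(f(c, c) + (c + (b + c)), f(b + c + c, f(c, c)))  →  f(b + c + c + f(c, c), f(b + c + c, f(c, c)))
  Simplify inside:  f(f((b + c) + (b + b), f(b, b)), b + b + b + c + c)  →  f(f(b + b + b + c, f(b, b)), b + b + b + c + c)
  Order the arguments:  b + f(b + b, b + c) + f(b + c + c + c, f(b, c)) + f(b + c + c + f(c, c), f(b + c + c, f(c, c))) + f(f(b + b + b + c, b + c), f(f(b, b), b + b)) + f(f(b + b + b + c, f(b, b)), b + b + b + c + c) + f(f(b + b + c, c + c), f(b + c + c + c, f(b, b)))
  Reassemble:  f(b + f(b + b, b + c) + f(b + c + c + c, f(b, c)) + f(b + c + c + f(c, c), f(b + c + c, f(c, c))) + f(f(b + b + b + c, b + c), f(f(b, b), b + b)) + f(f(b + b + b + c, f(b, b)), b + b + b + c + c) + f(f(b + b + c, c + c), f(b + c + c + c, f(b, b))), c)
Right:  f(f(b + c + c + c, f(b, c)) + b + f(b + b, b + c) + (f(f(b + b + c, c + c), f((b + c) + (c + c), f(b, b))) + (f(f(b + ((c + b) + b), f(b, b)), (c + b) + b + c + b) + f(f(c + b + b + b, c + b), f(f(b, b), b + b)))) + f((c + f(c, c)) + (b + c), f(c + (b + c), f(c, c))), c)
  Descend into:  f(b + c + c + c, f(b, c)) + b + f(b + b, b + c) + (f(f(b + b + c, c + c), f((b + c) + (c + c), f(b, b))) + (f(f(b + ((c + b) + b), f(b, b)), (c + b) + b + c + b) + f(f(c + b + b + b, c + b), f(f(b, b), b + b)))) + f((c + f(c, c)) + (b + c), f(c + (b + c), f(c, c)))
  Flatten:  f(b + c + c + c, f(b, c)) + b + f(b + b, b + c) + f(f(b + b + c, c + c), f((b + c) + (c + c), f(b, b))) + f(f(b + ((c + b) + b), f(b, b)), (c + b) + b + c + b) + f(f(c + b + b + b, c + b), f(f(b, b), b + b)) + f((c + f(c, c)) + (b + c), f(c + (b + c), f(c, c)))
  Simplify inside:  f(f(b + b + c, c + c), f((b + c) + (c + c), f(b, b)))  →  f(f(b + b + c, c + c), f(b + c + c + c, f(b, b)))
  Canonicalize subterm:  f(f(b + ((c + b) + b), f(b, b)), (c + b) + b + c + b)  →  f(f(b + b + b + c, f(b, b)), b + b + b + c + c)
  Inside:  f(f(c + b + b + b, c + b), f(f(b, b), b + b))  →  f(f(b + b + b + c, b + c), f(f(b, b), b + b))
  Order the arguments:  b + f(b + b, b + c) + f(b + c + c + c, f(b, c)) + f(b + c + c + f(c, c), f(b + c + c, f(c, c))) + f(f(b + b + b + c, b + c), f(f(b, b), b + b)) + f(f(b + b + b + c, f(b, b)), b + b + b + c + c) + f(f(b + b + c, c + c), f(b + c + c + c, f(b, b)))
  Rebuild:  f(b + f(b + b, b + c) + f(b + c + c + c, f(b, c)) + f(b + c + c + f(c, c), f(b + c + c, f(c, c))) + f(f(b + b + b + c, b + c), f(f(b, b), b + b)) + f(f(b + b + b + c, f(b, b)), b + b + b + c + c) + f(f(b + b + c, c + c), f(b + c + c + c, f(b, b))), c)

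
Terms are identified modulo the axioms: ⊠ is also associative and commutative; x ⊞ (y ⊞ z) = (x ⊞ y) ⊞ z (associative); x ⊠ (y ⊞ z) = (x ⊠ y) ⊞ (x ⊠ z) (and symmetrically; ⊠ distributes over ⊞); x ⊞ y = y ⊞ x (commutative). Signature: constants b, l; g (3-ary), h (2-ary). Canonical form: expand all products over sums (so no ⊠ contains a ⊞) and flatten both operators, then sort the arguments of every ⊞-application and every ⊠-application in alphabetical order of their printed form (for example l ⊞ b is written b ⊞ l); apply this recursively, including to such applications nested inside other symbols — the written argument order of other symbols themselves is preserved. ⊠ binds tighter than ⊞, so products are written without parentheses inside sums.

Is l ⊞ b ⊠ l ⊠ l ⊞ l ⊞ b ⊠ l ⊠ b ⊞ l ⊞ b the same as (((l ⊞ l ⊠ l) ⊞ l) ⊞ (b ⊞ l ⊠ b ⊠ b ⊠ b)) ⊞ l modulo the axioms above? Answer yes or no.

Left:  l ⊞ b ⊠ l ⊠ l ⊞ l ⊞ b ⊠ l ⊠ b ⊞ l ⊞ b
  Un-nest:  l ⊞ b ⊠ l ⊠ l ⊞ l ⊞ b ⊠ b ⊠ l ⊞ l ⊞ b
  Sort:  b ⊞ b ⊠ b ⊠ l ⊞ b ⊠ l ⊠ l ⊞ l ⊞ l ⊞ l
Right:  (((l ⊞ l ⊠ l) ⊞ l) ⊞ (b ⊞ l ⊠ b ⊠ b ⊠ b)) ⊞ l
  Un-nest:  l ⊞ l ⊠ l ⊞ l ⊞ b ⊞ b ⊠ b ⊠ b ⊠ l ⊞ l
  Order the arguments:  b ⊞ b ⊠ b ⊠ b ⊠ l ⊞ l ⊞ l ⊞ l ⊞ l ⊠ l

Answer: no — b ⊞ b ⊠ b ⊠ l ⊞ b ⊠ l ⊠ l ⊞ l ⊞ l ⊞ l vs b ⊞ b ⊠ b ⊠ b ⊠ l ⊞ l ⊞ l ⊞ l ⊞ l ⊠ l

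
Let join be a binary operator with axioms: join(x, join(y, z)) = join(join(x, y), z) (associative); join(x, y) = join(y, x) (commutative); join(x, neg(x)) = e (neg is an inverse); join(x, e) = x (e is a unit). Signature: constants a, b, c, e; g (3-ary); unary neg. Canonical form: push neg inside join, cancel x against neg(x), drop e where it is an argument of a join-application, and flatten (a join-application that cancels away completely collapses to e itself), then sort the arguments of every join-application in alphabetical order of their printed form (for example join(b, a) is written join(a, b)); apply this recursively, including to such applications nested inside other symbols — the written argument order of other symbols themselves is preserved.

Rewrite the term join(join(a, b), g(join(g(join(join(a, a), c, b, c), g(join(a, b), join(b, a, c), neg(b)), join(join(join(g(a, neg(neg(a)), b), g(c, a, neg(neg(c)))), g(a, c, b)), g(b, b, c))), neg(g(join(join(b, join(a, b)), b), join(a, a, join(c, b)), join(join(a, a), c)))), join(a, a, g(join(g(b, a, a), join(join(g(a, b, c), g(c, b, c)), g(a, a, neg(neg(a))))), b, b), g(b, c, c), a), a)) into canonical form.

Push neg inside:  distribute neg over join and collapse double neg
Collect:  join(a, b, g(join(g(join(a, a, b, c, c), g(join(a, b), join(a, b, c), neg(b)), join(g(a, a, b), g(a, c, b), g(b, b, c), g(c, a, c))), neg(g(join(a, b, b, b), join(a, a, b, c), join(a, a, c)))), join(a, a, a, g(b, c, c), g(join(g(a, a, a), g(a, b, c), g(b, a, a), g(c, b, c)), b, b)), a))

Answer: join(a, b, g(join(g(join(a, a, b, c, c), g(join(a, b), join(a, b, c), neg(b)), join(g(a, a, b), g(a, c, b), g(b, b, c), g(c, a, c))), neg(g(join(a, b, b, b), join(a, a, b, c), join(a, a, c)))), join(a, a, a, g(b, c, c), g(join(g(a, a, a), g(a, b, c), g(b, a, a), g(c, b, c)), b, b)), a))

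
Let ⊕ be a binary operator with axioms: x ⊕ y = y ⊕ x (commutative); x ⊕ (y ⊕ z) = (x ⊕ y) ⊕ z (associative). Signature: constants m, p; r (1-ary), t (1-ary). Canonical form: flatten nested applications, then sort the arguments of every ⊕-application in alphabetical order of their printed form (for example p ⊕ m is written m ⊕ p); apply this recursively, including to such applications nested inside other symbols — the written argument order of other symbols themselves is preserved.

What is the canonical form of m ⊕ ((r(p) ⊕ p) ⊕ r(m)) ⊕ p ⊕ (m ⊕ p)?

Answer: m ⊕ m ⊕ p ⊕ p ⊕ p ⊕ r(m) ⊕ r(p)

Derivation:
Flatten:  m ⊕ r(p) ⊕ p ⊕ r(m) ⊕ p ⊕ m ⊕ p
Sort arguments:  m ⊕ m ⊕ p ⊕ p ⊕ p ⊕ r(m) ⊕ r(p)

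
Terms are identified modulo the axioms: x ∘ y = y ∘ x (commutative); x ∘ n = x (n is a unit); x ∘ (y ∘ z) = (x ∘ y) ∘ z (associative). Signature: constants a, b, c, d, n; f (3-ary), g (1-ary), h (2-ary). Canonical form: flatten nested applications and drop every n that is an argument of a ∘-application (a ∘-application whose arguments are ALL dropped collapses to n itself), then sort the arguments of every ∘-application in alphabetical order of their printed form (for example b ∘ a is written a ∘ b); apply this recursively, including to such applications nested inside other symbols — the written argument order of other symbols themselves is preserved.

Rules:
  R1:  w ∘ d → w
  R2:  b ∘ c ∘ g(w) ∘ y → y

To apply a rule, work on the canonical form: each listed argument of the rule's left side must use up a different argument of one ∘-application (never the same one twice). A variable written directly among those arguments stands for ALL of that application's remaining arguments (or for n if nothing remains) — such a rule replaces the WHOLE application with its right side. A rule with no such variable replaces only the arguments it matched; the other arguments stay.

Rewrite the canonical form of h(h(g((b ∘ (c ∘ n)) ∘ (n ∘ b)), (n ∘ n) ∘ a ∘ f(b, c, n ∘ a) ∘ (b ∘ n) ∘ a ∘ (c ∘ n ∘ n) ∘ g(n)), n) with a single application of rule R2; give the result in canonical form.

Canonical form:  h(h(g(b ∘ b ∘ c), a ∘ a ∘ b ∘ c ∘ f(b, c, a) ∘ g(n)), n)
Match R2:  consume b, c, g(n);  w := n, y := a ∘ a ∘ f(b, c, a)
The variable takes the whole remainder — replace the entire application.
New term:  h(h(g(b ∘ b ∘ c), a ∘ a ∘ f(b, c, a)), n)

Answer: h(h(g(b ∘ b ∘ c), a ∘ a ∘ f(b, c, a)), n)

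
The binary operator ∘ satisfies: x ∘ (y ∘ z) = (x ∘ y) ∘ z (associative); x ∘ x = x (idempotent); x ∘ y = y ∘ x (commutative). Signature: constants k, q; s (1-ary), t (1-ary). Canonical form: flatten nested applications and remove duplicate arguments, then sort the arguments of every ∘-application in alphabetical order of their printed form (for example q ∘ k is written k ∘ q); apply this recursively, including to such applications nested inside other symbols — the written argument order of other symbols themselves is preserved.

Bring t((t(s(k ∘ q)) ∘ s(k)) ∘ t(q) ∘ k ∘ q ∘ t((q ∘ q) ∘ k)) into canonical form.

Descend into:  (t(s(k ∘ q)) ∘ s(k)) ∘ t(q) ∘ k ∘ q ∘ t((q ∘ q) ∘ k)
Merge nested applications:  t(s(k ∘ q)) ∘ s(k) ∘ t(q) ∘ k ∘ q ∘ t((q ∘ q) ∘ k)
Simplify inside:  t((q ∘ q) ∘ k)  →  t(k ∘ q)
Sort arguments:  k ∘ q ∘ s(k) ∘ t(k ∘ q) ∘ t(q) ∘ t(s(k ∘ q))
Rebuild:  t(k ∘ q ∘ s(k) ∘ t(k ∘ q) ∘ t(q) ∘ t(s(k ∘ q)))

Answer: t(k ∘ q ∘ s(k) ∘ t(k ∘ q) ∘ t(q) ∘ t(s(k ∘ q)))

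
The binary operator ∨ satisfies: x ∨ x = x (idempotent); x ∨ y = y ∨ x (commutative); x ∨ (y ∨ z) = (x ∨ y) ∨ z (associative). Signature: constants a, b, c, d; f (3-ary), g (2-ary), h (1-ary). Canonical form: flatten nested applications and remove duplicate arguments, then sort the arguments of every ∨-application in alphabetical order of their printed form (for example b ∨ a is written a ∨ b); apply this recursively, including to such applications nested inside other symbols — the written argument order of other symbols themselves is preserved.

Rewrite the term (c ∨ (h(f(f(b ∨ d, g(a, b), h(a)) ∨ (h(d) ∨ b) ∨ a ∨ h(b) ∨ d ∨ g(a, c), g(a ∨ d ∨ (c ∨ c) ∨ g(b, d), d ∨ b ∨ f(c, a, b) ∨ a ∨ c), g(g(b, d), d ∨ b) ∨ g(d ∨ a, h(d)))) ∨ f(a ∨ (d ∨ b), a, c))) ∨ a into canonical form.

Flatten:  c ∨ h(f(f(b ∨ d, g(a, b), h(a)) ∨ (h(d) ∨ b) ∨ a ∨ h(b) ∨ d ∨ g(a, c), g(a ∨ d ∨ (c ∨ c) ∨ g(b, d), d ∨ b ∨ f(c, a, b) ∨ a ∨ c), g(g(b, d), d ∨ b) ∨ g(d ∨ a, h(d)))) ∨ f(a ∨ (d ∨ b), a, c) ∨ a
Inside:  h(f(f(b ∨ d, g(a, b), h(a)) ∨ (h(d) ∨ b) ∨ a ∨ h(b) ∨ d ∨ g(a, c), g(a ∨ d ∨ (c ∨ c) ∨ g(b, d), d ∨ b ∨ f(c, a, b) ∨ a ∨ c), g(g(b, d), d ∨ b) ∨ g(d ∨ a, h(d))))  →  h(f(a ∨ b ∨ d ∨ f(b ∨ d, g(a, b), h(a)) ∨ g(a, c) ∨ h(b) ∨ h(d), g(a ∨ c ∨ d ∨ g(b, d), a ∨ b ∨ c ∨ d ∨ f(c, a, b)), g(a ∨ d, h(d)) ∨ g(g(b, d), b ∨ d)))
Simplify inside:  f(a ∨ (d ∨ b), a, c)  →  f(a ∨ b ∨ d, a, c)
Order the arguments:  a ∨ c ∨ f(a ∨ b ∨ d, a, c) ∨ h(f(a ∨ b ∨ d ∨ f(b ∨ d, g(a, b), h(a)) ∨ g(a, c) ∨ h(b) ∨ h(d), g(a ∨ c ∨ d ∨ g(b, d), a ∨ b ∨ c ∨ d ∨ f(c, a, b)), g(a ∨ d, h(d)) ∨ g(g(b, d), b ∨ d)))

Answer: a ∨ c ∨ f(a ∨ b ∨ d, a, c) ∨ h(f(a ∨ b ∨ d ∨ f(b ∨ d, g(a, b), h(a)) ∨ g(a, c) ∨ h(b) ∨ h(d), g(a ∨ c ∨ d ∨ g(b, d), a ∨ b ∨ c ∨ d ∨ f(c, a, b)), g(a ∨ d, h(d)) ∨ g(g(b, d), b ∨ d)))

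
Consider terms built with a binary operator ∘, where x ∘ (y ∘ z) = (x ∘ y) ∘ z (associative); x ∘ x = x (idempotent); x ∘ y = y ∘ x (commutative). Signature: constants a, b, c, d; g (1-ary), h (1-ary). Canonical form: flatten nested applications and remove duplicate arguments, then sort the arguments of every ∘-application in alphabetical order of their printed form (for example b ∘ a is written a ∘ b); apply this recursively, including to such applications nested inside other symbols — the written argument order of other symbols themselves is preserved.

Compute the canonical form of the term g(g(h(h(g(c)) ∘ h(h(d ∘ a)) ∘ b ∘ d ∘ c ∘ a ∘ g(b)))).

Answer: g(g(h(a ∘ b ∘ c ∘ d ∘ g(b) ∘ h(g(c)) ∘ h(h(a ∘ d)))))

Derivation:
Descend into:  h(g(c)) ∘ h(h(d ∘ a)) ∘ b ∘ d ∘ c ∘ a ∘ g(b)
Canonicalize subterm:  h(h(d ∘ a))  →  h(h(a ∘ d))
Sort:  a ∘ b ∘ c ∘ d ∘ g(b) ∘ h(g(c)) ∘ h(h(a ∘ d))
Rebuild:  g(g(h(a ∘ b ∘ c ∘ d ∘ g(b) ∘ h(g(c)) ∘ h(h(a ∘ d)))))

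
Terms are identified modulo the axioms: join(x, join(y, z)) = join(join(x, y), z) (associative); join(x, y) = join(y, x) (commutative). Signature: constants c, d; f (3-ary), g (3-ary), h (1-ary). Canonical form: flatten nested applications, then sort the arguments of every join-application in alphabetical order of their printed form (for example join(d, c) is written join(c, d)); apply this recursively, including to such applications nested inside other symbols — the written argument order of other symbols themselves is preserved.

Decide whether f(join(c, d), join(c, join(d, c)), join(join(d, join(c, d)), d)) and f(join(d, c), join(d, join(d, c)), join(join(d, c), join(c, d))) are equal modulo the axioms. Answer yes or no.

Answer: no — f(join(c, d), join(c, c, d), join(c, d, d, d)) vs f(join(c, d), join(c, d, d), join(c, c, d, d))

Derivation:
Left:  f(join(c, d), join(c, join(d, c)), join(join(d, join(c, d)), d))
  Work inside:  join(join(d, join(c, d)), d)
  Flatten:  join(d, c, d, d)
  Order the arguments:  join(c, d, d, d)
  Put back:  f(join(c, d), join(c, c, d), join(c, d, d, d))
Right:  f(join(d, c), join(d, join(d, c)), join(join(d, c), join(c, d)))
  Work inside:  join(join(d, c), join(c, d))
  Un-nest:  join(d, c, c, d)
  Sort arguments:  join(c, c, d, d)
  Rebuild:  f(join(c, d), join(c, d, d), join(c, c, d, d))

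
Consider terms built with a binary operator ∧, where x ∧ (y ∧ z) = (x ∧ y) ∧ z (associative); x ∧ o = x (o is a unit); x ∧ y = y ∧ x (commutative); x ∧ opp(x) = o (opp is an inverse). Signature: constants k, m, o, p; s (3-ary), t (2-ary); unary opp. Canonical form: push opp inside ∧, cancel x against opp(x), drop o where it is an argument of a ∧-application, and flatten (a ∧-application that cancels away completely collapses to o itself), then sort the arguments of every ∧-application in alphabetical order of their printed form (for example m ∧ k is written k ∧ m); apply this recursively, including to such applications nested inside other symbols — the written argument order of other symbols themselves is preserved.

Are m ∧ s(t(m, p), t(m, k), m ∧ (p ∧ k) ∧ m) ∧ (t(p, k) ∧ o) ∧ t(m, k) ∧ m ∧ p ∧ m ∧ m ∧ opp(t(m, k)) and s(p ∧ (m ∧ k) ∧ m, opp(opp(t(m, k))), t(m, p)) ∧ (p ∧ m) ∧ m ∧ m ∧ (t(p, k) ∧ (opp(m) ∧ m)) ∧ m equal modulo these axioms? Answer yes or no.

Left:  m ∧ s(t(m, p), t(m, k), m ∧ (p ∧ k) ∧ m) ∧ (t(p, k) ∧ o) ∧ t(m, k) ∧ m ∧ p ∧ m ∧ m ∧ opp(t(m, k))
  Inverses cancel:  t(m, k) cancels
  Collect terms:  m ∧ m ∧ m ∧ m ∧ s(t(m, p), t(m, k), k ∧ m ∧ m ∧ p) ∧ t(p, k) ∧ p
  Sort:  m ∧ m ∧ m ∧ m ∧ p ∧ s(t(m, p), t(m, k), k ∧ m ∧ m ∧ p) ∧ t(p, k)
Right:  s(p ∧ (m ∧ k) ∧ m, opp(opp(t(m, k))), t(m, p)) ∧ (p ∧ m) ∧ m ∧ m ∧ (t(p, k) ∧ (opp(m) ∧ m)) ∧ m
  Push opp inside:  distribute opp over ∧ and collapse double opp
  Collect:  s(k ∧ m ∧ m ∧ p, t(m, k), t(m, p)) ∧ p ∧ m ∧ m ∧ m ∧ m ∧ t(p, k)
  Sort arguments:  m ∧ m ∧ m ∧ m ∧ p ∧ s(k ∧ m ∧ m ∧ p, t(m, k), t(m, p)) ∧ t(p, k)

Answer: no — m ∧ m ∧ m ∧ m ∧ p ∧ s(t(m, p), t(m, k), k ∧ m ∧ m ∧ p) ∧ t(p, k) vs m ∧ m ∧ m ∧ m ∧ p ∧ s(k ∧ m ∧ m ∧ p, t(m, k), t(m, p)) ∧ t(p, k)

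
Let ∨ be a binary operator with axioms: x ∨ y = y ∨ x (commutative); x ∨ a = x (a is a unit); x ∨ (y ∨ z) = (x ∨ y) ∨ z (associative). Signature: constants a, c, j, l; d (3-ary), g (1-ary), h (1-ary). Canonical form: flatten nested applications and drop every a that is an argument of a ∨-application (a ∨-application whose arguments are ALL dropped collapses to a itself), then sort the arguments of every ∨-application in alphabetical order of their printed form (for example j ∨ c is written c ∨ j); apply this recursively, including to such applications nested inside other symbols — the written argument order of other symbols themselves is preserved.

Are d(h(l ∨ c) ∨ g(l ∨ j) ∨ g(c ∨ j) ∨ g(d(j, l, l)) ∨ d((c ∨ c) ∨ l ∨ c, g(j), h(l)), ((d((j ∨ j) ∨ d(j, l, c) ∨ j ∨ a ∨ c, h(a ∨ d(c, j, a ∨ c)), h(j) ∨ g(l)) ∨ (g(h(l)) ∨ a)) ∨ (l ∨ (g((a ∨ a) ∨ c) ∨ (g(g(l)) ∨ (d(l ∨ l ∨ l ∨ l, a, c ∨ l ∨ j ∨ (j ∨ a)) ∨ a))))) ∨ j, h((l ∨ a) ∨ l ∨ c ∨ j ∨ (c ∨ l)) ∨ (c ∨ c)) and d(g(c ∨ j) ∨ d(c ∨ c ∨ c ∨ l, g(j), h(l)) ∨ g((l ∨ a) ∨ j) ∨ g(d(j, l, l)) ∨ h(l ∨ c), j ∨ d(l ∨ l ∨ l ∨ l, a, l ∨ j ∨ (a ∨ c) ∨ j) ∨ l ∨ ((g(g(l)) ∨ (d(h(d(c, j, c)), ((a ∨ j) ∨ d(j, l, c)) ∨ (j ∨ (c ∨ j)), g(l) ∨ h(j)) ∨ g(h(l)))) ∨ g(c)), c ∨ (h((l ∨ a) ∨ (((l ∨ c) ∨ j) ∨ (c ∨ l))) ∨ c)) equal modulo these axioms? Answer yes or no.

Left:  d(h(l ∨ c) ∨ g(l ∨ j) ∨ g(c ∨ j) ∨ g(d(j, l, l)) ∨ d((c ∨ c) ∨ l ∨ c, g(j), h(l)), ((d((j ∨ j) ∨ d(j, l, c) ∨ j ∨ a ∨ c, h(a ∨ d(c, j, a ∨ c)), h(j) ∨ g(l)) ∨ (g(h(l)) ∨ a)) ∨ (l ∨ (g((a ∨ a) ∨ c) ∨ (g(g(l)) ∨ (d(l ∨ l ∨ l ∨ l, a, c ∨ l ∨ j ∨ (j ∨ a)) ∨ a))))) ∨ j, h((l ∨ a) ∨ l ∨ c ∨ j ∨ (c ∨ l)) ∨ (c ∨ c))
  Work inside:  ((d((j ∨ j) ∨ d(j, l, c) ∨ j ∨ a ∨ c, h(a ∨ d(c, j, a ∨ c)), h(j) ∨ g(l)) ∨ (g(h(l)) ∨ a)) ∨ (l ∨ (g((a ∨ a) ∨ c) ∨ (g(g(l)) ∨ (d(l ∨ l ∨ l ∨ l, a, c ∨ l ∨ j ∨ (j ∨ a)) ∨ a))))) ∨ j
  Flatten:  d((j ∨ j) ∨ d(j, l, c) ∨ j ∨ a ∨ c, h(a ∨ d(c, j, a ∨ c)), h(j) ∨ g(l)) ∨ g(h(l)) ∨ a ∨ l ∨ g((a ∨ a) ∨ c) ∨ g(g(l)) ∨ d(l ∨ l ∨ l ∨ l, a, c ∨ l ∨ j ∨ (j ∨ a)) ∨ a ∨ j
  Simplify inside:  d((j ∨ j) ∨ d(j, l, c) ∨ j ∨ a ∨ c, h(a ∨ d(c, j, a ∨ c)), h(j) ∨ g(l))  →  d(c ∨ d(j, l, c) ∨ j ∨ j ∨ j, h(d(c, j, c)), g(l) ∨ h(j))
  Simplify inside:  g((a ∨ a) ∨ c)  →  g(c)
  Simplify inside:  d(l ∨ l ∨ l ∨ l, a, c ∨ l ∨ j ∨ (j ∨ a))  →  d(l ∨ l ∨ l ∨ l, a, c ∨ j ∨ j ∨ l)
  Units out:  drop a (×2)
  Sort:  d(c ∨ d(j, l, c) ∨ j ∨ j ∨ j, h(d(c, j, c)), g(l) ∨ h(j)) ∨ d(l ∨ l ∨ l ∨ l, a, c ∨ j ∨ j ∨ l) ∨ g(c) ∨ g(g(l)) ∨ g(h(l)) ∨ j ∨ l
  Put back:  d(d(c ∨ c ∨ c ∨ l, g(j), h(l)) ∨ g(c ∨ j) ∨ g(d(j, l, l)) ∨ g(j ∨ l) ∨ h(c ∨ l), d(c ∨ d(j, l, c) ∨ j ∨ j ∨ j, h(d(c, j, c)), g(l) ∨ h(j)) ∨ d(l ∨ l ∨ l ∨ l, a, c ∨ j ∨ j ∨ l) ∨ g(c) ∨ g(g(l)) ∨ g(h(l)) ∨ j ∨ l, c ∨ c ∨ h(c ∨ c ∨ j ∨ l ∨ l ∨ l))
Right:  d(g(c ∨ j) ∨ d(c ∨ c ∨ c ∨ l, g(j), h(l)) ∨ g((l ∨ a) ∨ j) ∨ g(d(j, l, l)) ∨ h(l ∨ c), j ∨ d(l ∨ l ∨ l ∨ l, a, l ∨ j ∨ (a ∨ c) ∨ j) ∨ l ∨ ((g(g(l)) ∨ (d(h(d(c, j, c)), ((a ∨ j) ∨ d(j, l, c)) ∨ (j ∨ (c ∨ j)), g(l) ∨ h(j)) ∨ g(h(l)))) ∨ g(c)), c ∨ (h((l ∨ a) ∨ (((l ∨ c) ∨ j) ∨ (c ∨ l))) ∨ c))
  Work inside:  j ∨ d(l ∨ l ∨ l ∨ l, a, l ∨ j ∨ (a ∨ c) ∨ j) ∨ l ∨ ((g(g(l)) ∨ (d(h(d(c, j, c)), ((a ∨ j) ∨ d(j, l, c)) ∨ (j ∨ (c ∨ j)), g(l) ∨ h(j)) ∨ g(h(l)))) ∨ g(c))
  Un-nest:  j ∨ d(l ∨ l ∨ l ∨ l, a, l ∨ j ∨ (a ∨ c) ∨ j) ∨ l ∨ g(g(l)) ∨ d(h(d(c, j, c)), ((a ∨ j) ∨ d(j, l, c)) ∨ (j ∨ (c ∨ j)), g(l) ∨ h(j)) ∨ g(h(l)) ∨ g(c)
  Inside:  d(l ∨ l ∨ l ∨ l, a, l ∨ j ∨ (a ∨ c) ∨ j)  →  d(l ∨ l ∨ l ∨ l, a, c ∨ j ∨ j ∨ l)
  Inside:  d(h(d(c, j, c)), ((a ∨ j) ∨ d(j, l, c)) ∨ (j ∨ (c ∨ j)), g(l) ∨ h(j))  →  d(h(d(c, j, c)), c ∨ d(j, l, c) ∨ j ∨ j ∨ j, g(l) ∨ h(j))
  Sort:  d(h(d(c, j, c)), c ∨ d(j, l, c) ∨ j ∨ j ∨ j, g(l) ∨ h(j)) ∨ d(l ∨ l ∨ l ∨ l, a, c ∨ j ∨ j ∨ l) ∨ g(c) ∨ g(g(l)) ∨ g(h(l)) ∨ j ∨ l
  Rebuild:  d(d(c ∨ c ∨ c ∨ l, g(j), h(l)) ∨ g(c ∨ j) ∨ g(d(j, l, l)) ∨ g(j ∨ l) ∨ h(c ∨ l), d(h(d(c, j, c)), c ∨ d(j, l, c) ∨ j ∨ j ∨ j, g(l) ∨ h(j)) ∨ d(l ∨ l ∨ l ∨ l, a, c ∨ j ∨ j ∨ l) ∨ g(c) ∨ g(g(l)) ∨ g(h(l)) ∨ j ∨ l, c ∨ c ∨ h(c ∨ c ∨ j ∨ l ∨ l ∨ l))

Answer: no — d(d(c ∨ c ∨ c ∨ l, g(j), h(l)) ∨ g(c ∨ j) ∨ g(d(j, l, l)) ∨ g(j ∨ l) ∨ h(c ∨ l), d(c ∨ d(j, l, c) ∨ j ∨ j ∨ j, h(d(c, j, c)), g(l) ∨ h(j)) ∨ d(l ∨ l ∨ l ∨ l, a, c ∨ j ∨ j ∨ l) ∨ g(c) ∨ g(g(l)) ∨ g(h(l)) ∨ j ∨ l, c ∨ c ∨ h(c ∨ c ∨ j ∨ l ∨ l ∨ l)) vs d(d(c ∨ c ∨ c ∨ l, g(j), h(l)) ∨ g(c ∨ j) ∨ g(d(j, l, l)) ∨ g(j ∨ l) ∨ h(c ∨ l), d(h(d(c, j, c)), c ∨ d(j, l, c) ∨ j ∨ j ∨ j, g(l) ∨ h(j)) ∨ d(l ∨ l ∨ l ∨ l, a, c ∨ j ∨ j ∨ l) ∨ g(c) ∨ g(g(l)) ∨ g(h(l)) ∨ j ∨ l, c ∨ c ∨ h(c ∨ c ∨ j ∨ l ∨ l ∨ l))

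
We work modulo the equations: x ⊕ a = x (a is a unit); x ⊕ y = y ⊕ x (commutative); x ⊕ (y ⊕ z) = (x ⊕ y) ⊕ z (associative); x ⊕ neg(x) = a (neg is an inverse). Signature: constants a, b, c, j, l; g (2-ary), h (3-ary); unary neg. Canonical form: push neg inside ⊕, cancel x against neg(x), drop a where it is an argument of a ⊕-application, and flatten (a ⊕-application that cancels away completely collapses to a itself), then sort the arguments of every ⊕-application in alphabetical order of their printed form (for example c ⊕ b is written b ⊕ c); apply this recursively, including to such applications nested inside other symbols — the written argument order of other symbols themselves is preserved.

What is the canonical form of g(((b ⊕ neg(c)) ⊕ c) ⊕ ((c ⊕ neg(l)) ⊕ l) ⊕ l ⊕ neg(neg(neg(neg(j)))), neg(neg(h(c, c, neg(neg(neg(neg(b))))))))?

Answer: g(b ⊕ c ⊕ j ⊕ l, h(c, c, b))

Derivation:
Focus inside:  ((b ⊕ neg(c)) ⊕ c) ⊕ ((c ⊕ neg(l)) ⊕ l) ⊕ l ⊕ neg(neg(neg(neg(j))))
Push neg inside:  distribute neg over ⊕ and collapse double neg
Collect:  b ⊕ c ⊕ l ⊕ j
Sort arguments:  b ⊕ c ⊕ j ⊕ l
Put back:  g(b ⊕ c ⊕ j ⊕ l, h(c, c, b))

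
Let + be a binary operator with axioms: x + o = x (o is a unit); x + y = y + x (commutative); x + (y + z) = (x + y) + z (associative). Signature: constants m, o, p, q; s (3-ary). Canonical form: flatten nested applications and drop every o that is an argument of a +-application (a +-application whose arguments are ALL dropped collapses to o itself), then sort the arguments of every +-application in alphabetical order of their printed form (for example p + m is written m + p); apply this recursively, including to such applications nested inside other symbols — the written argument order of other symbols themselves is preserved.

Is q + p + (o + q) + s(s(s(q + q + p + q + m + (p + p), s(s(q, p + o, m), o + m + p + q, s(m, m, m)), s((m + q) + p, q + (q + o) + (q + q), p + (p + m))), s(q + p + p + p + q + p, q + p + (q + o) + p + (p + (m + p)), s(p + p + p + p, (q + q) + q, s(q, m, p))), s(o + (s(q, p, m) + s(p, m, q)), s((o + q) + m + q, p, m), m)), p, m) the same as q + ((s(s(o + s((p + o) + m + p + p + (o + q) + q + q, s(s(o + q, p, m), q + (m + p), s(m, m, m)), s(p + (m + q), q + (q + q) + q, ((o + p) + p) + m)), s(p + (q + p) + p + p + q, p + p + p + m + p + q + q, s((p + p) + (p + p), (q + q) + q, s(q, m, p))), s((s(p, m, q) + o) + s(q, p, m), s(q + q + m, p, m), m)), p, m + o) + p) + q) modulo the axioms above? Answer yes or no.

Left:  q + p + (o + q) + s(s(s(q + q + p + q + m + (p + p), s(s(q, p + o, m), o + m + p + q, s(m, m, m)), s((m + q) + p, q + (q + o) + (q + q), p + (p + m))), s(q + p + p + p + q + p, q + p + (q + o) + p + (p + (m + p)), s(p + p + p + p, (q + q) + q, s(q, m, p))), s(o + (s(q, p, m) + s(p, m, q)), s((o + q) + m + q, p, m), m)), p, m)
  Un-nest:  q + p + o + q + s(s(s(q + q + p + q + m + (p + p), s(s(q, p + o, m), o + m + p + q, s(m, m, m)), s((m + q) + p, q + (q + o) + (q + q), p + (p + m))), s(q + p + p + p + q + p, q + p + (q + o) + p + (p + (m + p)), s(p + p + p + p, (q + q) + q, s(q, m, p))), s(o + (s(q, p, m) + s(p, m, q)), s((o + q) + m + q, p, m), m)), p, m)
  Inside:  s(s(s(q + q + p + q + m + (p + p), s(s(q, p + o, m), o + m + p + q, s(m, m, m)), s((m + q) + p, q + (q + o) + (q + q), p + (p + m))), s(q + p + p + p + q + p, q + p + (q + o) + p + (p + (m + p)), s(p + p + p + p, (q + q) + q, s(q, m, p))), s(o + (s(q, p, m) + s(p, m, q)), s((o + q) + m + q, p, m), m)), p, m)  →  s(s(s(m + p + p + p + q + q + q, s(s(q, p, m), m + p + q, s(m, m, m)), s(m + p + q, q + q + q + q, m + p + p)), s(p + p + p + p + q + q, m + p + p + p + p + q + q, s(p + p + p + p, q + q + q, s(q, m, p))), s(s(p, m, q) + s(q, p, m), s(m + q + q, p, m), m)), p, m)
  Unit:  drop o
  Sort arguments:  p + q + q + s(s(s(m + p + p + p + q + q + q, s(s(q, p, m), m + p + q, s(m, m, m)), s(m + p + q, q + q + q + q, m + p + p)), s(p + p + p + p + q + q, m + p + p + p + p + q + q, s(p + p + p + p, q + q + q, s(q, m, p))), s(s(p, m, q) + s(q, p, m), s(m + q + q, p, m), m)), p, m)
Right:  q + ((s(s(o + s((p + o) + m + p + p + (o + q) + q + q, s(s(o + q, p, m), q + (m + p), s(m, m, m)), s(p + (m + q), q + (q + q) + q, ((o + p) + p) + m)), s(p + (q + p) + p + p + q, p + p + p + m + p + q + q, s((p + p) + (p + p), (q + q) + q, s(q, m, p))), s((s(p, m, q) + o) + s(q, p, m), s(q + q + m, p, m), m)), p, m + o) + p) + q)
  Flatten:  q + s(s(o + s((p + o) + m + p + p + (o + q) + q + q, s(s(o + q, p, m), q + (m + p), s(m, m, m)), s(p + (m + q), q + (q + q) + q, ((o + p) + p) + m)), s(p + (q + p) + p + p + q, p + p + p + m + p + q + q, s((p + p) + (p + p), (q + q) + q, s(q, m, p))), s((s(p, m, q) + o) + s(q, p, m), s(q + q + m, p, m), m)), p, m + o) + p + q
  Canonicalize subterm:  s(s(o + s((p + o) + m + p + p + (o + q) + q + q, s(s(o + q, p, m), q + (m + p), s(m, m, m)), s(p + (m + q), q + (q + q) + q, ((o + p) + p) + m)), s(p + (q + p) + p + p + q, p + p + p + m + p + q + q, s((p + p) + (p + p), (q + q) + q, s(q, m, p))), s((s(p, m, q) + o) + s(q, p, m), s(q + q + m, p, m), m)), p, m + o)  →  s(s(s(m + p + p + p + q + q + q, s(s(q, p, m), m + p + q, s(m, m, m)), s(m + p + q, q + q + q + q, m + p + p)), s(p + p + p + p + q + q, m + p + p + p + p + q + q, s(p + p + p + p, q + q + q, s(q, m, p))), s(s(p, m, q) + s(q, p, m), s(m + q + q, p, m), m)), p, m)
  Sort:  p + q + q + s(s(s(m + p + p + p + q + q + q, s(s(q, p, m), m + p + q, s(m, m, m)), s(m + p + q, q + q + q + q, m + p + p)), s(p + p + p + p + q + q, m + p + p + p + p + q + q, s(p + p + p + p, q + q + q, s(q, m, p))), s(s(p, m, q) + s(q, p, m), s(m + q + q, p, m), m)), p, m)

Answer: yes — both canonical forms are p + q + q + s(s(s(m + p + p + p + q + q + q, s(s(q, p, m), m + p + q, s(m, m, m)), s(m + p + q, q + q + q + q, m + p + p)), s(p + p + p + p + q + q, m + p + p + p + p + q + q, s(p + p + p + p, q + q + q, s(q, m, p))), s(s(p, m, q) + s(q, p, m), s(m + q + q, p, m), m)), p, m)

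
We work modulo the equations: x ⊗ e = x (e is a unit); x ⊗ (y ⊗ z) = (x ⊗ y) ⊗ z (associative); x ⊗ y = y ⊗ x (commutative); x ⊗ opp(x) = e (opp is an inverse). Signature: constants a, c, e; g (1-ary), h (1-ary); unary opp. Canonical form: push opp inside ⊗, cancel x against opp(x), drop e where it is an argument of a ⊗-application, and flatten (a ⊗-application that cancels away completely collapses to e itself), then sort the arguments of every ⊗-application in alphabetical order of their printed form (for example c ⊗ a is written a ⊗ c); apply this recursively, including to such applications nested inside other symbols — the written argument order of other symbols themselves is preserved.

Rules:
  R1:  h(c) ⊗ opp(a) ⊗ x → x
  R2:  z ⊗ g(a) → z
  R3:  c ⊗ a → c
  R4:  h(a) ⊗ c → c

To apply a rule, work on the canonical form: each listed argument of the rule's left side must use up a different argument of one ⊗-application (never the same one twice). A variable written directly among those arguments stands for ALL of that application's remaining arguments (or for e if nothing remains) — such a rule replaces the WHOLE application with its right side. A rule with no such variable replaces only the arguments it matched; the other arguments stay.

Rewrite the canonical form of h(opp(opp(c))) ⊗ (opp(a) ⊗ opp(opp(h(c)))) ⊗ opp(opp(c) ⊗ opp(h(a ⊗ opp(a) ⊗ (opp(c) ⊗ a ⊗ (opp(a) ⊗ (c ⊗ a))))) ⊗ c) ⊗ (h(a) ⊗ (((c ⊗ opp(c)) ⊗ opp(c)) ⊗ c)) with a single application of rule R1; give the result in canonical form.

Answer: h(a) ⊗ h(a) ⊗ h(c)

Derivation:
Canonical form:  h(a) ⊗ h(a) ⊗ h(c) ⊗ h(c) ⊗ opp(a)
Match R1:  consume h(c), opp(a);  x := h(a) ⊗ h(a) ⊗ h(c)
Every leftover argument binds to the variable; the entire application is replaced.
Result:  h(a) ⊗ h(a) ⊗ h(c)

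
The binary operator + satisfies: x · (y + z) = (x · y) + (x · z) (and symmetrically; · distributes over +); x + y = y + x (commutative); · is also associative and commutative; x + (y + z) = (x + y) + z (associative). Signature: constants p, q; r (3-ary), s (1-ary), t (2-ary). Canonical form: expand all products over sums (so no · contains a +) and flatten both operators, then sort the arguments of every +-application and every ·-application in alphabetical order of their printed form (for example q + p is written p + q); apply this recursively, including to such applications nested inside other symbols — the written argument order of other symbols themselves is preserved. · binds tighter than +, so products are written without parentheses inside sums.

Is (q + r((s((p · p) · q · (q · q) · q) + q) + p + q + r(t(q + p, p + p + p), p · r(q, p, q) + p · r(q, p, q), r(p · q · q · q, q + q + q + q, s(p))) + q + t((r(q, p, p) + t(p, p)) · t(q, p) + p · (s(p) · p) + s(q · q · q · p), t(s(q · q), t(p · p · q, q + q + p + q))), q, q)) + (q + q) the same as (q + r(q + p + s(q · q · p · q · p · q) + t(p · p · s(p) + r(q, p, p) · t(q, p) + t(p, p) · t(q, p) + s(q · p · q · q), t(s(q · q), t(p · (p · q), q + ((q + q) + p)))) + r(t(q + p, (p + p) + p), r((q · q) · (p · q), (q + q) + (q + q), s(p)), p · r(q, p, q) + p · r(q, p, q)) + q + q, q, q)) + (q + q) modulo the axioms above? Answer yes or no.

Answer: no — q + q + q + r(p + q + q + q + r(t(p + q, p + p + p), p · r(q, p, q) + p · r(q, p, q), r(p · q · q · q, q + q + q + q, s(p))) + s(p · p · q · q · q · q) + t(p · p · s(p) + r(q, p, p) · t(q, p) + s(p · q · q · q) + t(p, p) · t(q, p), t(s(q · q), t(p · p · q, p + q + q + q))), q, q) vs q + q + q + r(p + q + q + q + r(t(p + q, p + p + p), r(p · q · q · q, q + q + q + q, s(p)), p · r(q, p, q) + p · r(q, p, q)) + s(p · p · q · q · q · q) + t(p · p · s(p) + r(q, p, p) · t(q, p) + s(p · q · q · q) + t(p, p) · t(q, p), t(s(q · q), t(p · p · q, p + q + q + q))), q, q)

Derivation:
Left:  (q + r((s((p · p) · q · (q · q) · q) + q) + p + q + r(t(q + p, p + p + p), p · r(q, p, q) + p · r(q, p, q), r(p · q · q · q, q + q + q + q, s(p))) + q + t((r(q, p, p) + t(p, p)) · t(q, p) + p · (s(p) · p) + s(q · q · q · p), t(s(q · q), t(p · p · q, q + q + p + q))), q, q)) + (q + q)
  Expand products over sums:  q + r(p + q + q + q + r(t(p + q, p + p + p), p · r(q, p, q) + p · r(q, p, q), r(p · q · q · q, q + q + q + q, s(p))) + s(p · p · q · q · q · q) + t(p · p · s(p) + r(q, p, p) · t(q, p) + s(p · q · q · q) + t(p, p) · t(q, p), t(s(q · q), t(p · p · q, p + q + q + q))), q, q) + q + q
  Order the arguments:  q + q + q + r(p + q + q + q + r(t(p + q, p + p + p), p · r(q, p, q) + p · r(q, p, q), r(p · q · q · q, q + q + q + q, s(p))) + s(p · p · q · q · q · q) + t(p · p · s(p) + r(q, p, p) · t(q, p) + s(p · q · q · q) + t(p, p) · t(q, p), t(s(q · q), t(p · p · q, p + q + q + q))), q, q)
Right:  (q + r(q + p + s(q · q · p · q · p · q) + t(p · p · s(p) + r(q, p, p) · t(q, p) + t(p, p) · t(q, p) + s(q · p · q · q), t(s(q · q), t(p · (p · q), q + ((q + q) + p)))) + r(t(q + p, (p + p) + p), r((q · q) · (p · q), (q + q) + (q + q), s(p)), p · r(q, p, q) + p · r(q, p, q)) + q + q, q, q)) + (q + q)
  Merge nested applications:  q + r(p + q + q + q + r(t(p + q, p + p + p), r(p · q · q · q, q + q + q + q, s(p)), p · r(q, p, q) + p · r(q, p, q)) + s(p · p · q · q · q · q) + t(p · p · s(p) + r(q, p, p) · t(q, p) + s(p · q · q · q) + t(p, p) · t(q, p), t(s(q · q), t(p · p · q, p + q + q + q))), q, q) + q + q
  Order the arguments:  q + q + q + r(p + q + q + q + r(t(p + q, p + p + p), r(p · q · q · q, q + q + q + q, s(p)), p · r(q, p, q) + p · r(q, p, q)) + s(p · p · q · q · q · q) + t(p · p · s(p) + r(q, p, p) · t(q, p) + s(p · q · q · q) + t(p, p) · t(q, p), t(s(q · q), t(p · p · q, p + q + q + q))), q, q)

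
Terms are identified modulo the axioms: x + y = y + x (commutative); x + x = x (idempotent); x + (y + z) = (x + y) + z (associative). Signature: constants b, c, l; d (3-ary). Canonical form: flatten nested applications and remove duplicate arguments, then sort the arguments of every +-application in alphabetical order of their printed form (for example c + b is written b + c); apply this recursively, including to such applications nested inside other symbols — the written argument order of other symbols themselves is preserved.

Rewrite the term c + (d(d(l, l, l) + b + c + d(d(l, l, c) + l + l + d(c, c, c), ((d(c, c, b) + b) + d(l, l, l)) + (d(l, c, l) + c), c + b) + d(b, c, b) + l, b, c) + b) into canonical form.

Flatten:  c + d(d(l, l, l) + b + c + d(d(l, l, c) + l + l + d(c, c, c), ((d(c, c, b) + b) + d(l, l, l)) + (d(l, c, l) + c), c + b) + d(b, c, b) + l, b, c) + b
Inside:  d(d(l, l, l) + b + c + d(d(l, l, c) + l + l + d(c, c, c), ((d(c, c, b) + b) + d(l, l, l)) + (d(l, c, l) + c), c + b) + d(b, c, b) + l, b, c)  →  d(b + c + d(b, c, b) + d(d(c, c, c) + d(l, l, c) + l, b + c + d(c, c, b) + d(l, c, l) + d(l, l, l), b + c) + d(l, l, l) + l, b, c)
Sort:  b + c + d(b + c + d(b, c, b) + d(d(c, c, c) + d(l, l, c) + l, b + c + d(c, c, b) + d(l, c, l) + d(l, l, l), b + c) + d(l, l, l) + l, b, c)

Answer: b + c + d(b + c + d(b, c, b) + d(d(c, c, c) + d(l, l, c) + l, b + c + d(c, c, b) + d(l, c, l) + d(l, l, l), b + c) + d(l, l, l) + l, b, c)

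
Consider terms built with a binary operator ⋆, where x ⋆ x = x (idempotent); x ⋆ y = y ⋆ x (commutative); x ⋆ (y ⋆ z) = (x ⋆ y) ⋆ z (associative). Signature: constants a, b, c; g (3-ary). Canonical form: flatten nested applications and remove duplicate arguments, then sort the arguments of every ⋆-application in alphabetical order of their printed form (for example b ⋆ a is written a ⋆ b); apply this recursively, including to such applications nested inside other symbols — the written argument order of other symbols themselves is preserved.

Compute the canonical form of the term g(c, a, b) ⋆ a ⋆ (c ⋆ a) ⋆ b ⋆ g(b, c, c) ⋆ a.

Flatten:  g(c, a, b) ⋆ a ⋆ c ⋆ a ⋆ b ⋆ g(b, c, c) ⋆ a
Idempotence:  drop duplicate a, a
Sort arguments:  a ⋆ b ⋆ c ⋆ g(b, c, c) ⋆ g(c, a, b)

Answer: a ⋆ b ⋆ c ⋆ g(b, c, c) ⋆ g(c, a, b)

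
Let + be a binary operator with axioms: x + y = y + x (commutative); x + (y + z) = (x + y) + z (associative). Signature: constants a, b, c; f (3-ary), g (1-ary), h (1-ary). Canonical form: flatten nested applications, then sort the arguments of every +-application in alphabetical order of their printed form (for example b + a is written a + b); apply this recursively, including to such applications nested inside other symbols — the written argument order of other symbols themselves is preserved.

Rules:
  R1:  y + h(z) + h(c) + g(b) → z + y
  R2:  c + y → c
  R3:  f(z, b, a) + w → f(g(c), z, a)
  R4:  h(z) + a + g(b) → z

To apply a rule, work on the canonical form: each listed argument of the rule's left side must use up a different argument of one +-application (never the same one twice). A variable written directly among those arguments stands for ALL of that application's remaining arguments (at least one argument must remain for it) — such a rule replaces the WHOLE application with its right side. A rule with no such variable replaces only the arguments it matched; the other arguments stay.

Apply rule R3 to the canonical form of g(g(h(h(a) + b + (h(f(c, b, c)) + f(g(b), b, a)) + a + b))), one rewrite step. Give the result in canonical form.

Answer: g(g(h(f(g(c), g(b), a))))

Derivation:
Canonical form:  g(g(h(a + b + b + f(g(b), b, a) + h(a) + h(f(c, b, c)))))
Match R3:  consume f(g(b), b, a);  w := a + b + b + h(a) + h(f(c, b, c)), z := g(b)
The variable takes the whole remainder — replace the entire application.
Result:  g(g(h(f(g(c), g(b), a))))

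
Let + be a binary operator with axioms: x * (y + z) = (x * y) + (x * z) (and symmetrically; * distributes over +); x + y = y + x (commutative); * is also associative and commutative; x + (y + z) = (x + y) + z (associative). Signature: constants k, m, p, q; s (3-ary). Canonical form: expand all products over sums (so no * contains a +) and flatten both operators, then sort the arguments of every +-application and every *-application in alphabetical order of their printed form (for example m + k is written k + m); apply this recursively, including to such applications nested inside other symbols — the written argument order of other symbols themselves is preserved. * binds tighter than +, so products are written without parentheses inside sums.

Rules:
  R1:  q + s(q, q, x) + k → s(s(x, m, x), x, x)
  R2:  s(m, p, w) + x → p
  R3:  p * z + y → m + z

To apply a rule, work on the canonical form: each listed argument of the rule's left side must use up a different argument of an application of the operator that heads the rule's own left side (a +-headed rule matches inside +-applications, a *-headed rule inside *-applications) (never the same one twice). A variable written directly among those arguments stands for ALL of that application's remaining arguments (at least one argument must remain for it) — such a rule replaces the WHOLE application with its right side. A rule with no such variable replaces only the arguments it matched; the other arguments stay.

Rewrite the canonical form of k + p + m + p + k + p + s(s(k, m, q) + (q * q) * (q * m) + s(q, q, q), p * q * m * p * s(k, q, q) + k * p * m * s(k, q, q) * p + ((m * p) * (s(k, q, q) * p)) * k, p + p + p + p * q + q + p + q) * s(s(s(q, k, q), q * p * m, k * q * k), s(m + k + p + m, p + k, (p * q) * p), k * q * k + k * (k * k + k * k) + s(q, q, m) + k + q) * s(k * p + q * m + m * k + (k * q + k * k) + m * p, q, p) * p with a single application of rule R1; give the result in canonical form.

Answer: k + k + m + p + p + p + p * s(k * k + k * m + k * p + k * q + m * p + m * q, q, p) * s(m * q * q * q + s(k, m, q) + s(q, q, q), k * m * p * p * s(k, q, q) + k * m * p * p * s(k, q, q) + m * p * p * q * s(k, q, q), p + p + p + p + p * q + q + q) * s(s(s(q, k, q), m * p * q, k * k * q), s(k + m + m + p, k + p, p * p * q), k * k * k + k * k * k + k * k * q + s(s(m, m, m), m, m))

Derivation:
Canonical form:  k + k + m + p + p + p + p * s(k * k + k * m + k * p + k * q + m * p + m * q, q, p) * s(m * q * q * q + s(k, m, q) + s(q, q, q), k * m * p * p * s(k, q, q) + k * m * p * p * s(k, q, q) + m * p * p * q * s(k, q, q), p + p + p + p + p * q + q + q) * s(s(s(q, k, q), m * p * q, k * k * q), s(k + m + m + p, k + p, p * p * q), k + k * k * k + k * k * k + k * k * q + q + s(q, q, m))
Apply R1:  consuming k, q, s(q, q, m);  x := m
Result:  k + k + m + p + p + p + p * s(k * k + k * m + k * p + k * q + m * p + m * q, q, p) * s(m * q * q * q + s(k, m, q) + s(q, q, q), k * m * p * p * s(k, q, q) + k * m * p * p * s(k, q, q) + m * p * p * q * s(k, q, q), p + p + p + p + p * q + q + q) * s(s(s(q, k, q), m * p * q, k * k * q), s(k + m + m + p, k + p, p * p * q), k * k * k + k * k * k + k * k * q + s(s(m, m, m), m, m))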